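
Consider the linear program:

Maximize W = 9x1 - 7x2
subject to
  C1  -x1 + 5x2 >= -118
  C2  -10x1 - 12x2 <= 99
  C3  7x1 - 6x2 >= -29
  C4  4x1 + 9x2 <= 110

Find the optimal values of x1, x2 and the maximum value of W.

Feasible corners and W = 9x1 - 7x2:
  (921/62, -1279/62) → W = 8621/31
  (1612/29, -362/29) → W = 17042/29
  (-157/24, -403/144) → W = -5657/144
  (133/29, 886/87) → W = -2611/87

x1 = 1612/29, x2 = -362/29, maximum W = 17042/29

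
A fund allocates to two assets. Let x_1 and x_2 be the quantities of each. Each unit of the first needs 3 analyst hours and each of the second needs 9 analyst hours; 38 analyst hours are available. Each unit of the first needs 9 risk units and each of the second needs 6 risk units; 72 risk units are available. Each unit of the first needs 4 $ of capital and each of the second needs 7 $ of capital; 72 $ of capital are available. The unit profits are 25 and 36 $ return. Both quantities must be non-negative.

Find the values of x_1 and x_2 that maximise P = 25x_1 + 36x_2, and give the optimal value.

Vertices and P = 25x_1 + 36x_2:
  (0, 0) → P = 0
  (0, 38/9) → P = 152
  (8, 0) → P = 200
  (20/3, 2) → P = 716/3

x_1 = 20/3, x_2 = 2, maximum P = 716/3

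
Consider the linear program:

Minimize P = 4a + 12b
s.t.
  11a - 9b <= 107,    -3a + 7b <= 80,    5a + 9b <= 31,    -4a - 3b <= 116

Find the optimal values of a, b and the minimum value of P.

a = -241/23, b = -568/23, minimum P = -7780/23

Vertices and P = 4a + 12b:
  (69/8, -97/72) → P = 55/3
  (-241/23, -568/23) → P = -7780/23
  (-503/62, 493/62) → P = 1952/31
  (-1052/37, -28/37) → P = -4544/37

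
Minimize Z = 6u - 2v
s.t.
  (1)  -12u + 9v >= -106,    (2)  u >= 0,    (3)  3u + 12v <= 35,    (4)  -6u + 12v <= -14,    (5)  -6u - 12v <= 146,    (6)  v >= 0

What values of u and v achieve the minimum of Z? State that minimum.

u = 7/3, v = 0, minimum Z = 14

Feasible corners and Z = 6u - 2v:
  (529/57, 34/57) → Z = 3106/57
  (53/6, 0) → Z = 53
  (49/9, 14/9) → Z = 266/9
  (7/3, 0) → Z = 14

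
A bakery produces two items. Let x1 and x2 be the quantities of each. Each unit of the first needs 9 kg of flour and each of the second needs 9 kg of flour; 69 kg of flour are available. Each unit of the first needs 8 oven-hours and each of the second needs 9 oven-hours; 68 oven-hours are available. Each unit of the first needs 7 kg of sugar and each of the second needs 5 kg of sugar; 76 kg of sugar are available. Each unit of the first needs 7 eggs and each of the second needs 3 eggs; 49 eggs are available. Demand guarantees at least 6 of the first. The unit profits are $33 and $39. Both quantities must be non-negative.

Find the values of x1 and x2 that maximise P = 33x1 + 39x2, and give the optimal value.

x1 = 6, x2 = 5/3, maximum P = 263

Feasible corners and P = 33x1 + 39x2:
  (7, 0) → P = 231
  (6, 0) → P = 198
  (13/2, 7/6) → P = 260
  (6, 5/3) → P = 263

The binding constraints are 9x1 + 9x2 = 69 and x1 = 6.
Solving simultaneously gives x1 = 6, x2 = 5/3.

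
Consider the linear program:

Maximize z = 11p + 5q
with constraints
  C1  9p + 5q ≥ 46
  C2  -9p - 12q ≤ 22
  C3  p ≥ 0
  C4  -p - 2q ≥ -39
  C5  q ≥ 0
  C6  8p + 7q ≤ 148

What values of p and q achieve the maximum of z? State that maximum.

Extreme points and z = 11p + 5q:
  (0, 46/5) → z = 46
  (46/9, 0) → z = 506/9
  (0, 39/2) → z = 195/2
  (23/9, 164/9) → z = 1073/9
  (37/2, 0) → z = 407/2

The optimum lies where q = 0 and 8p + 7q = 148.
Solving simultaneously gives p = 37/2, q = 0.

p = 37/2, q = 0, maximum z = 407/2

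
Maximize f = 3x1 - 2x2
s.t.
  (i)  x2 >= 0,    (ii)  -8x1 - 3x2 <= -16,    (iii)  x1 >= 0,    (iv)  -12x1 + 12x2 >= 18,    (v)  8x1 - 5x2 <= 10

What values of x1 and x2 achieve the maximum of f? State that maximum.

x1 = 35/6, x2 = 22/3, maximum f = 17/6

Extreme points and f = 3x1 - 2x2:
  (0, 16/3) → f = -32/3
  (23/22, 28/11) → f = -43/22
  (35/6, 22/3) → f = 17/6
The feasible region is unbounded (it extends along (0, 1), (5, 8)), but f strictly decreases along every unbounded feasible direction, so there is no improving ray and the maximum is attained at a vertex.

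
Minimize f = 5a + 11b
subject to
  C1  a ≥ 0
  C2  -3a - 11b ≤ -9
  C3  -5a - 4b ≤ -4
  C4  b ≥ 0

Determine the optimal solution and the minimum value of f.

Feasible corners and f = 5a + 11b:
  (0, 1) → f = 11
  (8/43, 33/43) → f = 403/43
  (3, 0) → f = 15
The feasible region is unbounded (it extends along (0, 1), (1, 0)), but f strictly increases along every unbounded feasible direction, so there is no improving ray and the minimum is attained at a vertex.

The binding constraints are -3a - 11b = -9 and -5a - 4b = -4.
Solving simultaneously gives a = 8/43, b = 33/43.

a = 8/43, b = 33/43, minimum f = 403/43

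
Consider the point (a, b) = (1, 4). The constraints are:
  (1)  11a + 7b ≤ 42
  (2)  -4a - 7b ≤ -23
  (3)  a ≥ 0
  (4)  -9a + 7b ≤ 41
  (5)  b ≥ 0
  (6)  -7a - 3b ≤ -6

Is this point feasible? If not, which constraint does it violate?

feasible

(1): 39 ≤ 42 ✓
(2): -32 ≤ -23 ✓
(3): 1 ≥ 0 ✓
(4): 19 ≤ 41 ✓
(5): 4 ≥ 0 ✓
(6): -19 ≤ -6 ✓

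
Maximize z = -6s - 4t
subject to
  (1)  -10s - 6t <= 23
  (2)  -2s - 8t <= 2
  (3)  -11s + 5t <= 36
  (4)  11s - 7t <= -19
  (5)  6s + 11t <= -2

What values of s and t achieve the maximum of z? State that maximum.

Vertices and z = -6s - 4t:
  (-43/17, 13/34) → z = 232/17
  (-331/116, 107/116) → z = 779/58
  (-83/51, 8/51) → z = 466/51
  (-406/151, 194/151) → z = 1660/151
  (-223/163, 92/163) → z = 970/163

s = -43/17, t = 13/34, maximum z = 232/17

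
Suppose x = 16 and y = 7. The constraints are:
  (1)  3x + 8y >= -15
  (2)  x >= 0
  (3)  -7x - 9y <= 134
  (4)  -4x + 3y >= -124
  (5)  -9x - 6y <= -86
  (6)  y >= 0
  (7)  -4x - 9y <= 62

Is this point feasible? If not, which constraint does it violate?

feasible

(1): 104 ≥ -15 ✓
(2): 16 ≥ 0 ✓
(3): -175 ≤ 134 ✓
(4): -43 ≥ -124 ✓
(5): -186 ≤ -86 ✓
(6): 7 ≥ 0 ✓
(7): -127 ≤ 62 ✓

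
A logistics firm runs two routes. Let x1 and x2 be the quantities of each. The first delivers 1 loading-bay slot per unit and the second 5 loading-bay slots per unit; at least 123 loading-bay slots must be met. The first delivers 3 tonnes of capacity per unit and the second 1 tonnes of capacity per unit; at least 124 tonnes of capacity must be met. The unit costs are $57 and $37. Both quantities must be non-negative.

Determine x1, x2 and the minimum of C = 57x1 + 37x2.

Vertices and C = 57x1 + 37x2:
  (0, 124) → C = 4588
  (123, 0) → C = 7011
  (71/2, 35/2) → C = 2671
The feasible region is unbounded (it extends along (0, 1), (1, 0)), but C strictly increases along every unbounded feasible direction, so there is no improving ray and the minimum is attained at a vertex.

x1 = 71/2, x2 = 35/2, minimum C = 2671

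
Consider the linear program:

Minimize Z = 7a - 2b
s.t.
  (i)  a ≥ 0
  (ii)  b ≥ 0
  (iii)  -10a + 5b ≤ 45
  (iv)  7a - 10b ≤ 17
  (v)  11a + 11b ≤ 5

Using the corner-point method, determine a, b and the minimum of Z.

Extreme points and Z = 7a - 2b:
  (0, 0) → Z = 0
  (0, 5/11) → Z = -10/11
  (5/11, 0) → Z = 35/11

a = 0, b = 5/11, minimum Z = -10/11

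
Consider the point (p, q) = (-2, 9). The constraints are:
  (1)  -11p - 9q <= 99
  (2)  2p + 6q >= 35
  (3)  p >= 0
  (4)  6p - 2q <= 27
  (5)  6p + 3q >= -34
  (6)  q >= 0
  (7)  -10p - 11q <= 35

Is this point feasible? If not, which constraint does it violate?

not feasible — violates (3)

Constraint (3): p = -2, which is not ≥ 0. All other constraints are satisfied.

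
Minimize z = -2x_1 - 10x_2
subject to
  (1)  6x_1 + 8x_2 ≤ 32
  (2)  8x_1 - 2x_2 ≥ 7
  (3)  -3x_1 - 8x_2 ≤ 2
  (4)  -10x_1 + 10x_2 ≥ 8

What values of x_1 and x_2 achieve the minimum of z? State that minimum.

At the optimal vertex, 6x_1 + 8x_2 = 32 and 8x_1 - 2x_2 = 7.
Solving simultaneously gives x_1 = 30/19, x_2 = 107/38.

x_1 = 30/19, x_2 = 107/38, minimum z = -595/19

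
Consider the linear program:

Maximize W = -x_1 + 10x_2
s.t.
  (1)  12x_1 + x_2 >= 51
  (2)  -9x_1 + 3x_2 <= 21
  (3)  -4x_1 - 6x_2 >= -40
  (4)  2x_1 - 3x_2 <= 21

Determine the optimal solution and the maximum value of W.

Vertices and W = -x_1 + 10x_2:
  (133/34, 69/17) → W = 1247/34
  (87/19, -75/19) → W = -837/19
  (41/4, -1/6) → W = -143/12

The binding constraints are 12x_1 + x_2 = 51 and -4x_1 - 6x_2 = -40.
Solving simultaneously gives x_1 = 133/34, x_2 = 69/17.

x_1 = 133/34, x_2 = 69/17, maximum W = 1247/34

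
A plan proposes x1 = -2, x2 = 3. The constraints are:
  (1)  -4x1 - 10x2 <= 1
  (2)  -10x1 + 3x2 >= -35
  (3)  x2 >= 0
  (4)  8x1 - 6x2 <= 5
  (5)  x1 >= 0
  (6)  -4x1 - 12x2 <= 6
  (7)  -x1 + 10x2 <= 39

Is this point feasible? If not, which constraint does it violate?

Constraint (5): x1 = -2, which is not ≥ 0. All other constraints are satisfied.

not feasible — violates (5)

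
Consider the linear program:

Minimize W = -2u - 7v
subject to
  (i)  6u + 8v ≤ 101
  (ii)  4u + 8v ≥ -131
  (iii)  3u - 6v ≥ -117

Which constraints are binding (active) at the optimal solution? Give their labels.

(i) and (iii)

Extreme points and W = -2u - 7v:
  (116, -595/8) → W = 2309/8
  (-11/2, 67/4) → W = -425/4
  (-287/8, 25/16) → W = 973/16

The minimum is at (-11/2, 67/4). Substituting into each constraint, equality holds for (i) and (iii); the remaining constraints have slack.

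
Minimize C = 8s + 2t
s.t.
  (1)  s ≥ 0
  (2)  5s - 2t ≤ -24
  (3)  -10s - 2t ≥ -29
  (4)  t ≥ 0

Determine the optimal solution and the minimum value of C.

s = 0, t = 12, minimum C = 24

Vertices and C = 8s + 2t:
  (0, 12) → C = 24
  (0, 29/2) → C = 29
  (1/3, 77/6) → C = 85/3

The optimum lies where s = 0 and 5s - 2t = -24.
Solving simultaneously gives s = 0, t = 12.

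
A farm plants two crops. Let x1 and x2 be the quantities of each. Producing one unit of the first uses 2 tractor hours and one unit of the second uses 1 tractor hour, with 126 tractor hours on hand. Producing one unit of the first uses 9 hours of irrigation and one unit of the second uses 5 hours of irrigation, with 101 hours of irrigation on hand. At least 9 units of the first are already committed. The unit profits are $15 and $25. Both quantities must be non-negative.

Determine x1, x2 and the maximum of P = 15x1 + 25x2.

Corner points and P = 15x1 + 25x2:
  (101/9, 0) → P = 505/3
  (9, 0) → P = 135
  (9, 4) → P = 235

The optimum lies where 9x1 + 5x2 = 101 and x1 = 9.
Solving simultaneously gives x1 = 9, x2 = 4.

x1 = 9, x2 = 4, maximum P = 235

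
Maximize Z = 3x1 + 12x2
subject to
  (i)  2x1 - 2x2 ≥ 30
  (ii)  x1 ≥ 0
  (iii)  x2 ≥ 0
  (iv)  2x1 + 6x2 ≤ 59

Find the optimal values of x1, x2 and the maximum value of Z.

Extreme points and Z = 3x1 + 12x2:
  (15, 0) → Z = 45
  (149/8, 29/8) → Z = 795/8
  (59/2, 0) → Z = 177/2

The optimum lies where 2x1 - 2x2 = 30 and 2x1 + 6x2 = 59.
Solving simultaneously gives x1 = 149/8, x2 = 29/8.

x1 = 149/8, x2 = 29/8, maximum Z = 795/8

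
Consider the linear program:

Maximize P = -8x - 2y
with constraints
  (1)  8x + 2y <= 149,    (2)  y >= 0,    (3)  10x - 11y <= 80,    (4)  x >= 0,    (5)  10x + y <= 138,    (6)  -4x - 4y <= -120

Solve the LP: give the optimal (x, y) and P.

x = 0, y = 30, maximum P = -60

Corner points and P = -8x - 2y:
  (0, 149/2) → P = -149
  (127/12, 193/6) → P = -149
  (0, 30) → P = -60
  (12, 18) → P = -132

The optimum lies where x = 0 and -4x - 4y = -120.
Solving simultaneously gives x = 0, y = 30.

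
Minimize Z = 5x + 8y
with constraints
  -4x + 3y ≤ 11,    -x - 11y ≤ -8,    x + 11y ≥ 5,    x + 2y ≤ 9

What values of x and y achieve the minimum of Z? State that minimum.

x = -97/47, y = 43/47, minimum Z = -3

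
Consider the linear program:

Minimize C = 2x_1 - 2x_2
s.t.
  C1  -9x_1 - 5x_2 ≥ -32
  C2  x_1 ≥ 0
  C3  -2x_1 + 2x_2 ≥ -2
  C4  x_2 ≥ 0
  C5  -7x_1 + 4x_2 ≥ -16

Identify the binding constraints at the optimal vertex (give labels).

C1 and C2

Feasible corners and C = 2x_1 - 2x_2:
  (0, 32/5) → C = -64/5
  (37/14, 23/14) → C = 2
  (0, 0) → C = 0
  (1, 0) → C = 2

The minimum is at (0, 32/5). Substituting into each constraint, equality holds for C1 and C2; the remaining constraints have slack.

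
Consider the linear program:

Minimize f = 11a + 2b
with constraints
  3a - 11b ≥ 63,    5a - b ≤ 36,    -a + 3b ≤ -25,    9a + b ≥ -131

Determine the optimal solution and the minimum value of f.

a = -95/14, b = -979/14, minimum f = -429/2

Feasible corners and f = 11a + 2b:
  (83/14, -89/14) → f = 105/2
  (-95/14, -979/14) → f = -429/2
  (-92/7, -89/7) → f = -170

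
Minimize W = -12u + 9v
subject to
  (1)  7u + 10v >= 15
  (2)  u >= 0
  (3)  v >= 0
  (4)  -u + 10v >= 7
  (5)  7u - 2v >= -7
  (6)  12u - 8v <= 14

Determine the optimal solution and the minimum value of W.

Vertices and W = -12u + 9v:
  (0, 3/2) → W = 27/2
  (1, 4/5) → W = -24/5
  (0, 7/2) → W = 63/2
  (7/4, 7/8) → W = -105/8
The feasible region is unbounded (it extends along (2, 7), (2, 3)), but W strictly increases along every unbounded feasible direction, so there is no improving ray and the minimum is attained at a vertex.

u = 7/4, v = 7/8, minimum W = -105/8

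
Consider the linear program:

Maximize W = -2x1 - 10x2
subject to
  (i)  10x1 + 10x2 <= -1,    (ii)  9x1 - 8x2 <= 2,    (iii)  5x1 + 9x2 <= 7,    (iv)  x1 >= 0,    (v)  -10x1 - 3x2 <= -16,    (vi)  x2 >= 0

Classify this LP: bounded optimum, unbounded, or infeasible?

infeasible

The boundaries -10x1 - 3x2 = -16 and x2 = 0 meet at (8/5, 0), but that point violates 10x1 + 10x2 ≤ -1. Every candidate vertex is excluded by some other constraint, so the feasible region is empty.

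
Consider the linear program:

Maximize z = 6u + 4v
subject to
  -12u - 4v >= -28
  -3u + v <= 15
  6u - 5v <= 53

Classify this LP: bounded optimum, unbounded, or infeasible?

Vertices and z = 6u + 4v:
  (-4/3, 11) → z = 36
  (88/21, -39/7) → z = 20/7
  (-128/9, -83/3) → z = -196
The feasible region has finitely many vertices and no improving ray; the maximum is 36 at (-4/3, 11).

bounded optimum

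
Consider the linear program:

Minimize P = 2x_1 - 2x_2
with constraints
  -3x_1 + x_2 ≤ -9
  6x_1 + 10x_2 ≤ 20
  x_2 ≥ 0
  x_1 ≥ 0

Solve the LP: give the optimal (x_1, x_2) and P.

Feasible corners and P = 2x_1 - 2x_2:
  (55/18, 1/6) → P = 52/9
  (3, 0) → P = 6
  (10/3, 0) → P = 20/3

The optimum lies where -3x_1 + x_2 = -9 and 6x_1 + 10x_2 = 20.
Solving simultaneously gives x_1 = 55/18, x_2 = 1/6.

x_1 = 55/18, x_2 = 1/6, minimum P = 52/9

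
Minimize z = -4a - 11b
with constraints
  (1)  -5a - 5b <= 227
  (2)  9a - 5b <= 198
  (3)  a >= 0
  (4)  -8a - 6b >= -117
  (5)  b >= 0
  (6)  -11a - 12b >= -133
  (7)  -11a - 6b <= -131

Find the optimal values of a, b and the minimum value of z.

Vertices and z = -4a - 11b:
  (133/11, 0) → z = -532/11
  (131/11, 0) → z = -524/11
  (129/11, 1/3) → z = -1669/33

The optimum lies where -11a - 12b = -133 and -11a - 6b = -131.
Solving simultaneously gives a = 129/11, b = 1/3.

a = 129/11, b = 1/3, minimum z = -1669/33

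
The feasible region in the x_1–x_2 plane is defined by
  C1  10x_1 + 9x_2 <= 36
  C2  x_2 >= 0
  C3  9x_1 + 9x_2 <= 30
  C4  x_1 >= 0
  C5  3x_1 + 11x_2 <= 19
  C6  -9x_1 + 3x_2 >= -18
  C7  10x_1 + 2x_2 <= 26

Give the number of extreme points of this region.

5

The feasible vertices (each the meet of two boundaries and inside every other half-plane) are:
  (0, 0)
  (2, 0)
  (53/24, 9/8)
  (7/3, 1)
  (0, 19/11)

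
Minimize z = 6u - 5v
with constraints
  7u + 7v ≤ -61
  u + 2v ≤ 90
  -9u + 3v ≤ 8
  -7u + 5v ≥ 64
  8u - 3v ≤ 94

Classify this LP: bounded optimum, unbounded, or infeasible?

infeasible

The boundaries 7u + 7v = -61 and u + 2v = 90 meet at (-752/7, 691/7), but that point violates -9u + 3v ≤ 8. Every candidate vertex is excluded by some other constraint, so the feasible region is empty.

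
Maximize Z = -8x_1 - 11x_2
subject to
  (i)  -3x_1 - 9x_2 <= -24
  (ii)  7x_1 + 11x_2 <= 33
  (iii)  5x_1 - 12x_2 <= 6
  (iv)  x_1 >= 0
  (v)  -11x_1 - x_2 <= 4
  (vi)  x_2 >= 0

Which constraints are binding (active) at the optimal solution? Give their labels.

Extreme points and Z = -8x_1 - 11x_2:
  (11/10, 23/10) → Z = -341/10
  (0, 8/3) → Z = -88/3
  (0, 3) → Z = -33

The maximum is at (0, 8/3). Substituting into each constraint, equality holds for (i) and (iv); the remaining constraints have slack.

(i) and (iv)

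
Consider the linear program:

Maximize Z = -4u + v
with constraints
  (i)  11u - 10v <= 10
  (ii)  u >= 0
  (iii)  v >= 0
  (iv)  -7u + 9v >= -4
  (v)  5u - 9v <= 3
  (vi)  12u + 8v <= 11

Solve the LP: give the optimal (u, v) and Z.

Feasible corners and Z = -4u + v:
  (0, 0) → Z = 0
  (0, 11/8) → Z = 11/8
  (4/7, 0) → Z = -16/7
  (131/164, 29/164) → Z = -495/164

The binding constraints are u = 0 and 12u + 8v = 11.
Solving simultaneously gives u = 0, v = 11/8.

u = 0, v = 11/8, maximum Z = 11/8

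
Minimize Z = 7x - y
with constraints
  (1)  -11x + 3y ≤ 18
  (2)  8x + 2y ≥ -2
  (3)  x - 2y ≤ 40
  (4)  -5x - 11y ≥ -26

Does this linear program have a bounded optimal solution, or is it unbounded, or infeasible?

bounded optimum

Corner points and Z = 7x - y:
  (-21/23, 61/23) → Z = -208/23
  (-15/17, 47/17) → Z = -152/17
  (38/9, -161/9) → Z = 427/9
  (164/7, -58/7) → Z = 1206/7
The feasible region has finitely many vertices and no improving ray; the minimum is -208/23 at (-21/23, 61/23).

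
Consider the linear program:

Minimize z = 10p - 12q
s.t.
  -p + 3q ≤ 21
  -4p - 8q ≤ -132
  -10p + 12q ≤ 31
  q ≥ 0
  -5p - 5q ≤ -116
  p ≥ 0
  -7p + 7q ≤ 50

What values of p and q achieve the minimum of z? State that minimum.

Extreme points and z = 10p - 12q:
  (243/20, 221/20) → z = -111/10
  (33, 0) → z = 330
  (67/5, 49/5) → z = 82/5
The feasible region is unbounded (it extends along (3, 1), (1, 0)), but z strictly increases along every unbounded feasible direction, so there is no improving ray and the minimum is attained at a vertex.

The binding constraints are -p + 3q = 21 and -5p - 5q = -116.
Solving simultaneously gives p = 243/20, q = 221/20.

p = 243/20, q = 221/20, minimum z = -111/10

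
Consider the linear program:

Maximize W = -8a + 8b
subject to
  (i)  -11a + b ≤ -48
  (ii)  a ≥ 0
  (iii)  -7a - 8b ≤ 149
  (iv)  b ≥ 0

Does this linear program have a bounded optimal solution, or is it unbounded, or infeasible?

From the feasible point (48/11, 0), moving in the direction (1, 11) keeps every constraint satisfied while W increases without bound.

unbounded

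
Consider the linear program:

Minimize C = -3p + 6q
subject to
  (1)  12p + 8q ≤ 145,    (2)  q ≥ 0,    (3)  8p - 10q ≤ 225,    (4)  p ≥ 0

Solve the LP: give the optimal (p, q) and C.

p = 145/12, q = 0, minimum C = -145/4

Vertices and C = -3p + 6q:
  (145/12, 0) → C = -145/4
  (0, 145/8) → C = 435/4
  (0, 0) → C = 0

The optimum lies where 12p + 8q = 145 and q = 0.
Solving simultaneously gives p = 145/12, q = 0.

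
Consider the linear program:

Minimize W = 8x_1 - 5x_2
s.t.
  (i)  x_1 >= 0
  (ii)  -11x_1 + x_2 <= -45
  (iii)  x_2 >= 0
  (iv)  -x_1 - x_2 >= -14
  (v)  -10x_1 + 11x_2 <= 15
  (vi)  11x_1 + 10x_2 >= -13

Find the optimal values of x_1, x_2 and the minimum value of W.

x_1 = 170/37, x_2 = 205/37, minimum W = 335/37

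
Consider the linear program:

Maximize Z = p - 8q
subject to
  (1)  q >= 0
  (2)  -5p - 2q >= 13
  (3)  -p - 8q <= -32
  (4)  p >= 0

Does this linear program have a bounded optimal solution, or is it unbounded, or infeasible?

The boundaries q = 0 and -p - 8q = -32 meet at (32, 0), but that point violates -5p - 2q ≥ 13. Every candidate vertex is excluded by some other constraint, so the feasible region is empty.

infeasible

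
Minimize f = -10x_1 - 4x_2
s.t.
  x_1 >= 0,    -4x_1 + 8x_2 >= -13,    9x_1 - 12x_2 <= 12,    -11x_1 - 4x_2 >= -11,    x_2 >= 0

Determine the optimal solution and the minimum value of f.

The binding constraints are x_1 = 0 and -11x_1 - 4x_2 = -11.
Solving simultaneously gives x_1 = 0, x_2 = 11/4.

x_1 = 0, x_2 = 11/4, minimum f = -11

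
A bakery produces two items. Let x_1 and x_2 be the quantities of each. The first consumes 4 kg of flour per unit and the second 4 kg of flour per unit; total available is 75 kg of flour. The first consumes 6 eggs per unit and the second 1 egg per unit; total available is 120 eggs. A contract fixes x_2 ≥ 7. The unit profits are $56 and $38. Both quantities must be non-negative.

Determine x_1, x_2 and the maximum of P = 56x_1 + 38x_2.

Corner points and P = 56x_1 + 38x_2:
  (0, 75/4) → P = 1425/2
  (0, 7) → P = 266
  (47/4, 7) → P = 924

At the optimal vertex, 4x_1 + 4x_2 = 75 and x_2 = 7.
Solving simultaneously gives x_1 = 47/4, x_2 = 7.

x_1 = 47/4, x_2 = 7, maximum P = 924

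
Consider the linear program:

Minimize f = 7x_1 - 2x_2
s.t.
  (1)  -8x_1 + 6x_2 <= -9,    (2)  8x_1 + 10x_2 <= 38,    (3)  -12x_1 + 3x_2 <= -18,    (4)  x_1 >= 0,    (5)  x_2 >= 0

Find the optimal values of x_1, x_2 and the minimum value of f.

Feasible corners and f = 7x_1 - 2x_2:
  (159/64, 29/16) → f = 881/64
  (27/16, 3/4) → f = 165/16
  (19/4, 0) → f = 133/4
  (3/2, 0) → f = 21/2

The optimum lies where -8x_1 + 6x_2 = -9 and -12x_1 + 3x_2 = -18.
Solving simultaneously gives x_1 = 27/16, x_2 = 3/4.

x_1 = 27/16, x_2 = 3/4, minimum f = 165/16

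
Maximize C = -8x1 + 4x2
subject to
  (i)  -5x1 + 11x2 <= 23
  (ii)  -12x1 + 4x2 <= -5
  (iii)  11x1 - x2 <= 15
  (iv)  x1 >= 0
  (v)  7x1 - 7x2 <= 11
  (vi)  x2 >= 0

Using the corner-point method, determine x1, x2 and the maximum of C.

At the optimal vertex, -5x1 + 11x2 = 23 and -12x1 + 4x2 = -5.
Solving simultaneously gives x1 = 21/16, x2 = 43/16.

x1 = 21/16, x2 = 43/16, maximum C = 1/4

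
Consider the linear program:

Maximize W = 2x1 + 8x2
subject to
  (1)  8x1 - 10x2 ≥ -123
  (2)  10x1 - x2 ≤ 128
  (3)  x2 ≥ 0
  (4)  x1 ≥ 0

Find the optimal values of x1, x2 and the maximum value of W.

Vertices and W = 2x1 + 8x2:
  (61/4, 49/2) → W = 453/2
  (0, 123/10) → W = 492/5
  (64/5, 0) → W = 128/5
  (0, 0) → W = 0

x1 = 61/4, x2 = 49/2, maximum W = 453/2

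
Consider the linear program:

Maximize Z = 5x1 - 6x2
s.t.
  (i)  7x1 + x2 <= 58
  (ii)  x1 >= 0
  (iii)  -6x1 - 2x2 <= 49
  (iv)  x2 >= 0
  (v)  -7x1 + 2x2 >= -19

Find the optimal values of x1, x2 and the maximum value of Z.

x1 = 19/7, x2 = 0, maximum Z = 95/7

Vertices and Z = 5x1 - 6x2:
  (0, 58) → Z = -348
  (45/7, 13) → Z = -321/7
  (0, 0) → Z = 0
  (19/7, 0) → Z = 95/7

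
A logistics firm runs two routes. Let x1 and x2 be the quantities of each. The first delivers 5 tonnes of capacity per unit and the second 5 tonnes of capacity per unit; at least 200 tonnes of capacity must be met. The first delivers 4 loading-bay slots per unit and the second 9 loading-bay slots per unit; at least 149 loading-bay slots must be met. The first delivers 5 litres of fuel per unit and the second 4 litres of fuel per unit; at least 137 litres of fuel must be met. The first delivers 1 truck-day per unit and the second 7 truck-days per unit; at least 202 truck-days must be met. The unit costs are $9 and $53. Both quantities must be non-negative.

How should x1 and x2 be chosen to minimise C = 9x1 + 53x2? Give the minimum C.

x1 = 13, x2 = 27, minimum C = 1548

Corner points and C = 9x1 + 53x2:
  (0, 40) → C = 2120
  (202, 0) → C = 1818
  (13, 27) → C = 1548
The feasible region is unbounded (it extends along (0, 1), (1, 0)), but C strictly increases along every unbounded feasible direction, so there is no improving ray and the minimum is attained at a vertex.

The binding constraints are 5x1 + 5x2 = 200 and x1 + 7x2 = 202.
Solving simultaneously gives x1 = 13, x2 = 27.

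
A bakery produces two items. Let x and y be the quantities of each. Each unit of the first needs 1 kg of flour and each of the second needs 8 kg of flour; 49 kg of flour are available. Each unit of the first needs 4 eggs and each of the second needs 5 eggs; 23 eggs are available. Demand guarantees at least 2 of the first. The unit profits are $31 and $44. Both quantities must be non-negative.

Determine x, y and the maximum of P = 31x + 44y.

x = 2, y = 3, maximum P = 194

Vertices and P = 31x + 44y:
  (23/4, 0) → P = 713/4
  (2, 0) → P = 62
  (2, 3) → P = 194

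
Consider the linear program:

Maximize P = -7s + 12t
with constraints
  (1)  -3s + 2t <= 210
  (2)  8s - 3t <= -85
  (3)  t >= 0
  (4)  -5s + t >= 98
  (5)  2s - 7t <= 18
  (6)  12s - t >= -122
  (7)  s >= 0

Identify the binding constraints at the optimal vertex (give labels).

Corner points and P = -7s + 12t:
  (2, 108) → P = 1282
  (0, 105) → P = 1260
  (0, 98) → P = 1176

The maximum is at (2, 108). Substituting into each constraint, equality holds for (1) and (4); the remaining constraints have slack.

(1) and (4)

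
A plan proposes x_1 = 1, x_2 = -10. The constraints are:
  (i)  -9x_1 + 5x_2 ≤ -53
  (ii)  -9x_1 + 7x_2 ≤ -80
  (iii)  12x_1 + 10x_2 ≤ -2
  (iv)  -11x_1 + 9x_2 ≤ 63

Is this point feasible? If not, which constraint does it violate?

not feasible — violates (ii)

Constraint (ii): -9x_1 + 7x_2 = -79, which is not ≤ -80. All other constraints are satisfied.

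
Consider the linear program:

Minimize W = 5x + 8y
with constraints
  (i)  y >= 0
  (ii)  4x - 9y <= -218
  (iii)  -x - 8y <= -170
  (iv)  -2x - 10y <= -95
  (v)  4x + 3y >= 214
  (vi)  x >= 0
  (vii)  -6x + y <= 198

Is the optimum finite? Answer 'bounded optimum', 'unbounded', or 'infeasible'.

bounded optimum

Vertices and W = 5x + 8y:
  (53/2, 36) → W = 841/2
  (0, 214/3) → W = 1712/3
  (0, 198) → W = 1584
The feasible region has finitely many vertices and no improving ray; the minimum is 841/2 at (53/2, 36).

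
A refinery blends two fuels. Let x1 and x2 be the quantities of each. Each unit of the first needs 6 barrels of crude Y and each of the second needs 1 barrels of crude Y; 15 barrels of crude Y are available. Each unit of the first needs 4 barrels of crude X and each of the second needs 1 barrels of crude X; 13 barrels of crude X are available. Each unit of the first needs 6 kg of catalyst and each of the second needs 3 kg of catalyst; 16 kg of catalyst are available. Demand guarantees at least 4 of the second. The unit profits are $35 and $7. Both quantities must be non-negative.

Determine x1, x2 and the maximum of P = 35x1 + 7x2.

x1 = 2/3, x2 = 4, maximum P = 154/3

Vertices and P = 35x1 + 7x2:
  (0, 16/3) → P = 112/3
  (0, 4) → P = 28
  (2/3, 4) → P = 154/3

At the optimal vertex, 6x1 + 3x2 = 16 and x2 = 4.
Solving simultaneously gives x1 = 2/3, x2 = 4.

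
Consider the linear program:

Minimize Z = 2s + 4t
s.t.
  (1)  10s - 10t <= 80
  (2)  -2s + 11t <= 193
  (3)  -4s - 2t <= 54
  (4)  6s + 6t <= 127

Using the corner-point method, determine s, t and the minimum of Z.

s = -19/3, t = -43/3, minimum Z = -70

Corner points and Z = 2s + 4t:
  (-19/3, -43/3) → Z = -70
  (175/12, 79/12) → Z = 111/2
  (-245/12, 83/6) → Z = 29/2
  (239/78, 706/39) → Z = 1021/13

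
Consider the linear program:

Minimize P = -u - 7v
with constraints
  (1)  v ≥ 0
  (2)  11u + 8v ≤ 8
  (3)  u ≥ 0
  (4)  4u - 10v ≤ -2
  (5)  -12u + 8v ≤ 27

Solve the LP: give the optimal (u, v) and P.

Vertices and P = -u - 7v:
  (0, 1) → P = -7
  (32/71, 27/71) → P = -221/71
  (0, 1/5) → P = -7/5

u = 0, v = 1, minimum P = -7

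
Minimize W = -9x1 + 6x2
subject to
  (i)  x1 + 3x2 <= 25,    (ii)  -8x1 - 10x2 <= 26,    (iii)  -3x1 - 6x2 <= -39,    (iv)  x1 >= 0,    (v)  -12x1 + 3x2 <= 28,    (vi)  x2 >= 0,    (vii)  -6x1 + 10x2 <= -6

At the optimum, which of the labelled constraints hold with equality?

Vertices and W = -9x1 + 6x2:
  (25, 0) → W = -225
  (67/7, 36/7) → W = -387/7
  (13, 0) → W = -117
  (71/11, 36/11) → W = -423/11

The minimum is at (25, 0). Substituting into each constraint, equality holds for (i) and (vi); the remaining constraints have slack.

(i) and (vi)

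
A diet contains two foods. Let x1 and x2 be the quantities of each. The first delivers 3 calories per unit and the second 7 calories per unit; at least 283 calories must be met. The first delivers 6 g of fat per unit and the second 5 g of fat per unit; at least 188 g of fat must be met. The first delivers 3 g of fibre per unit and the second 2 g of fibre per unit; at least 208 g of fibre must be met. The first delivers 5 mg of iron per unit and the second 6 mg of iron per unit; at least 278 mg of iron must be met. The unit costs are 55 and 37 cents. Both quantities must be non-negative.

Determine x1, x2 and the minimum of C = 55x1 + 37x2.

x1 = 178/3, x2 = 15, minimum C = 11455/3

Vertices and C = 55x1 + 37x2:
  (0, 104) → C = 3848
  (283/3, 0) → C = 15565/3
  (178/3, 15) → C = 11455/3
The feasible region is unbounded (it extends along (0, 1), (1, 0)), but C strictly increases along every unbounded feasible direction, so there is no improving ray and the minimum is attained at a vertex.

The optimum lies where 3x1 + 7x2 = 283 and 3x1 + 2x2 = 208.
Solving simultaneously gives x1 = 178/3, x2 = 15.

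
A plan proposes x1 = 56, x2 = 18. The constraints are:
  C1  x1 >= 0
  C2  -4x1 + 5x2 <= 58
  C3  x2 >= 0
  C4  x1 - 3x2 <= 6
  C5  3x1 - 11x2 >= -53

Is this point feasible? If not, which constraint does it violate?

feasible

C1: 56 ≥ 0 ✓
C2: -134 ≤ 58 ✓
C3: 18 ≥ 0 ✓
C4: 2 ≤ 6 ✓
C5: -30 ≥ -53 ✓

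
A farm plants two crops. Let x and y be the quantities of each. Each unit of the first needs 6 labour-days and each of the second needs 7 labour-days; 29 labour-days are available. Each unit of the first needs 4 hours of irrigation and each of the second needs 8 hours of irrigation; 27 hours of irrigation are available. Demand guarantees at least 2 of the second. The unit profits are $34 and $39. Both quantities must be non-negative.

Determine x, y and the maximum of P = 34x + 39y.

Feasible corners and P = 34x + 39y:
  (0, 27/8) → P = 1053/8
  (0, 2) → P = 78
  (43/20, 23/10) → P = 814/5
  (5/2, 2) → P = 163

x = 5/2, y = 2, maximum P = 163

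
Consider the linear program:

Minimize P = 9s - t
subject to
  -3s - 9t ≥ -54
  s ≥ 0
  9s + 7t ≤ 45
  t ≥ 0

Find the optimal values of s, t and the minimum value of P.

Extreme points and P = 9s - t:
  (0, 6) → P = -6
  (9/20, 117/20) → P = -9/5
  (0, 0) → P = 0
  (5, 0) → P = 45

s = 0, t = 6, minimum P = -6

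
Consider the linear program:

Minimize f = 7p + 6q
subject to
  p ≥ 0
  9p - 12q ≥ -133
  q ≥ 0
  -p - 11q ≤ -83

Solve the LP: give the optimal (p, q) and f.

p = 0, q = 83/11, minimum f = 498/11

Extreme points and f = 7p + 6q:
  (0, 133/12) → f = 133/2
  (0, 83/11) → f = 498/11
  (83, 0) → f = 581
The feasible region is unbounded (it extends along (4, 3), (1, 0)), but f strictly increases along every unbounded feasible direction, so there is no improving ray and the minimum is attained at a vertex.

The optimum lies where p = 0 and -p - 11q = -83.
Solving simultaneously gives p = 0, q = 83/11.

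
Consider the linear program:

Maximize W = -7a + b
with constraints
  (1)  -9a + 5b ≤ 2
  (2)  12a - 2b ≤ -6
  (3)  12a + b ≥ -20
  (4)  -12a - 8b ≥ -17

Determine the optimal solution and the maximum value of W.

Corner points and W = -7a + b:
  (-13/21, -5/7) → W = 76/21
  (-34/23, -52/23) → W = 186/23
  (-23/18, -14/3) → W = 77/18

a = -34/23, b = -52/23, maximum W = 186/23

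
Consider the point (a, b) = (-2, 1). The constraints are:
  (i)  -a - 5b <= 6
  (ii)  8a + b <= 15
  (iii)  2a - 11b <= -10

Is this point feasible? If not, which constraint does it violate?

feasible

(i): -3 ≤ 6 ✓
(ii): -15 ≤ 15 ✓
(iii): -15 ≤ -10 ✓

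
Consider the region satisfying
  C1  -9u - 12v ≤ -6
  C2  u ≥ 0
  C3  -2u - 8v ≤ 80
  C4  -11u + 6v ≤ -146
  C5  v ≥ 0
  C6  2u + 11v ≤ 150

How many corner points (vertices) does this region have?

3

The feasible vertices (each the meet of two boundaries and inside every other half-plane) are:
  (146/11, 0)
  (358/19, 194/19)
  (75, 0)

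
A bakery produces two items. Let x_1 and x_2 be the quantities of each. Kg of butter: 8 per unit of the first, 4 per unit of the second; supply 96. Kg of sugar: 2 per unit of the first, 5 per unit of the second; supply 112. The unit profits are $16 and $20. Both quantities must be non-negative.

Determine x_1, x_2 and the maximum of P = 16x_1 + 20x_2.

x_1 = 1, x_2 = 22, maximum P = 456

Corner points and P = 16x_1 + 20x_2:
  (0, 0) → P = 0
  (0, 112/5) → P = 448
  (12, 0) → P = 192
  (1, 22) → P = 456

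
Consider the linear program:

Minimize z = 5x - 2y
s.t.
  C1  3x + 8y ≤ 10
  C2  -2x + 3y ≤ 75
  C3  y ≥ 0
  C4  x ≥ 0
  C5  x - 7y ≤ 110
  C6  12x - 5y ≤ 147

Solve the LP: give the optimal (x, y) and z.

x = 0, y = 5/4, minimum z = -5/2

Feasible corners and z = 5x - 2y:
  (10/3, 0) → z = 50/3
  (0, 5/4) → z = -5/2
  (0, 0) → z = 0

The optimum lies where 3x + 8y = 10 and x = 0.
Solving simultaneously gives x = 0, y = 5/4.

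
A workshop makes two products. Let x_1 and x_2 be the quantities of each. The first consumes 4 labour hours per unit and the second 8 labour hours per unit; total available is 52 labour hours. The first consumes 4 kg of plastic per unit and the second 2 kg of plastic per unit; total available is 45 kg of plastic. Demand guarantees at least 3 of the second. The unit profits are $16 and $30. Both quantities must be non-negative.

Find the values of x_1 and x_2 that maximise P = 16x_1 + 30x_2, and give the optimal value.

Corner points and P = 16x_1 + 30x_2:
  (0, 13/2) → P = 195
  (0, 3) → P = 90
  (7, 3) → P = 202

At the optimal vertex, 4x_1 + 8x_2 = 52 and x_2 = 3.
Solving simultaneously gives x_1 = 7, x_2 = 3.

x_1 = 7, x_2 = 3, maximum P = 202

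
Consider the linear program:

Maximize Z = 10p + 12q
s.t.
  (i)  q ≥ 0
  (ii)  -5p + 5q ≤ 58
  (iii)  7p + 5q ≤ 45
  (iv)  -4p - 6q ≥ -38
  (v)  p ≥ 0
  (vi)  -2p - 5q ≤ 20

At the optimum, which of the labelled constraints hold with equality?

Extreme points and Z = 10p + 12q:
  (45/7, 0) → Z = 450/7
  (0, 0) → Z = 0
  (40/11, 43/11) → Z = 916/11
  (0, 19/3) → Z = 76

The maximum is at (40/11, 43/11). Substituting into each constraint, equality holds for (iii) and (iv); the remaining constraints have slack.

(iii) and (iv)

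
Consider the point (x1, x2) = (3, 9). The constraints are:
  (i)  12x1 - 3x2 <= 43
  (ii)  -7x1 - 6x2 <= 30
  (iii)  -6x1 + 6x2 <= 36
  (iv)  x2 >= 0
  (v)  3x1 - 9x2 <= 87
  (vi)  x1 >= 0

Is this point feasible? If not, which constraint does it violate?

feasible

(i): 9 ≤ 43 ✓
(ii): -75 ≤ 30 ✓
(iii): 36 ≤ 36 ✓
(iv): 9 ≥ 0 ✓
(v): -72 ≤ 87 ✓
(vi): 3 ≥ 0 ✓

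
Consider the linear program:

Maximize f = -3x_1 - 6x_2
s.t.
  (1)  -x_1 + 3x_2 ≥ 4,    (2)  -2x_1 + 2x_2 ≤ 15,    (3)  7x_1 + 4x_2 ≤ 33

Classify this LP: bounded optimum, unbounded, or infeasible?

Corner points and f = -3x_1 - 6x_2:
  (-37/4, -7/4) → f = 153/4
  (83/25, 61/25) → f = -123/5
  (3/11, 171/22) → f = -522/11
The feasible region has finitely many vertices and no improving ray; the maximum is 153/4 at (-37/4, -7/4).

bounded optimum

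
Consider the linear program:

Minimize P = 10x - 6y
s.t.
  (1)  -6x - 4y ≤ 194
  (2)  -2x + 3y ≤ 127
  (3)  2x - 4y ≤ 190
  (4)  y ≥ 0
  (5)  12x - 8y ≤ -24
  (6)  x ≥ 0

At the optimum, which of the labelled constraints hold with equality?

(2) and (6)

Feasible corners and P = 10x - 6y:
  (236/5, 369/5) → P = 146/5
  (0, 127/3) → P = -254
  (0, 3) → P = -18

The minimum is at (0, 127/3). Substituting into each constraint, equality holds for (2) and (6); the remaining constraints have slack.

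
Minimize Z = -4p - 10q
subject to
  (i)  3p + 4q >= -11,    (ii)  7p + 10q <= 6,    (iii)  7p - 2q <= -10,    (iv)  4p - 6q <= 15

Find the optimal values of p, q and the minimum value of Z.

p = -67, q = 95/2, minimum Z = -207

The optimum lies where 3p + 4q = -11 and 7p + 10q = 6.
Solving simultaneously gives p = -67, q = 95/2.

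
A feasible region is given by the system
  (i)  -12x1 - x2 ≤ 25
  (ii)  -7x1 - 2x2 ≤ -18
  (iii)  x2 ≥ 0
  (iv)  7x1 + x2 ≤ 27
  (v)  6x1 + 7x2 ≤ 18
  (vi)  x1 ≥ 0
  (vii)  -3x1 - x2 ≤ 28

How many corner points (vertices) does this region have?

Intersecting each pair of boundary lines and keeping only the points that satisfy every inequality leaves:
  (18/7, 0)
  (90/37, 18/37)
  (3, 0)

3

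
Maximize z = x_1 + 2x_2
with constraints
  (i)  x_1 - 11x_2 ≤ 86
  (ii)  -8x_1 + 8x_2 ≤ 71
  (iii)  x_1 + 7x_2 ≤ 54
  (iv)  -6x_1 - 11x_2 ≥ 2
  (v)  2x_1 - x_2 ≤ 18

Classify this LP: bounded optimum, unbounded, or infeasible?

Corner points and z = x_1 + 2x_2:
  (-1469/80, -759/80) → z = -2987/80
  (16/3, -22/3) → z = -28/3
  (-797/136, 205/68) → z = 23/136
  (7, -4) → z = -1
The feasible region has finitely many vertices and no improving ray; the maximum is 23/136 at (-797/136, 205/68).

bounded optimum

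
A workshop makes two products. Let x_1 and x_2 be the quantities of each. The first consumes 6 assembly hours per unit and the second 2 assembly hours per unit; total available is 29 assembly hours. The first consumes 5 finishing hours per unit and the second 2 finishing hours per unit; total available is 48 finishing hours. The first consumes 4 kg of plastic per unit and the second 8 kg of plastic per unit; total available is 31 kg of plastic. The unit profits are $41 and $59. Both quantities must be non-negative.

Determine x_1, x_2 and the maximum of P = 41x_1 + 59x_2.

Corner points and P = 41x_1 + 59x_2:
  (0, 0) → P = 0
  (0, 31/8) → P = 1829/8
  (29/6, 0) → P = 1189/6
  (17/4, 7/4) → P = 555/2

At the optimal vertex, 6x_1 + 2x_2 = 29 and 4x_1 + 8x_2 = 31.
Solving simultaneously gives x_1 = 17/4, x_2 = 7/4.

x_1 = 17/4, x_2 = 7/4, maximum P = 555/2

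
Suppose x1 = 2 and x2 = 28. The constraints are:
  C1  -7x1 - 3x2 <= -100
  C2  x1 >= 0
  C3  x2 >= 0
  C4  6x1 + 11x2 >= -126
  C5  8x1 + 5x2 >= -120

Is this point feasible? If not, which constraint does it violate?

Constraint C1: -7x1 - 3x2 = -98, which is not ≤ -100. All other constraints are satisfied.

not feasible — violates C1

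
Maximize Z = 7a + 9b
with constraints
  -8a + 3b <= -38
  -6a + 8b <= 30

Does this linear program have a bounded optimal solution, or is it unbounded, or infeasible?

unbounded

From the feasible point (197/23, 234/23), moving in the direction (8, 6) keeps every constraint satisfied while Z increases without bound.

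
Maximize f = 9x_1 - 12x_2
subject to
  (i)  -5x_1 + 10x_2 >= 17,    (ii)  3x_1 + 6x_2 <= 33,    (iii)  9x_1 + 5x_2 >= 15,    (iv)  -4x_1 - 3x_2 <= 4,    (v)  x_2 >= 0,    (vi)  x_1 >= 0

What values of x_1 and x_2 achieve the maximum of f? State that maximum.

The binding constraints are -5x_1 + 10x_2 = 17 and 3x_1 + 6x_2 = 33.
Solving simultaneously gives x_1 = 19/5, x_2 = 18/5.

x_1 = 19/5, x_2 = 18/5, maximum f = -9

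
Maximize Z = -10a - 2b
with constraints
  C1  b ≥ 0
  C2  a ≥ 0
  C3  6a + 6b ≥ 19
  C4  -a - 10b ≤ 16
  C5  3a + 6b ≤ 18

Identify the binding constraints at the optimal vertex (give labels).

Feasible corners and Z = -10a - 2b:
  (19/6, 0) → Z = -95/3
  (6, 0) → Z = -60
  (1/3, 17/6) → Z = -9

The maximum is at (1/3, 17/6). Substituting into each constraint, equality holds for C3 and C5; the remaining constraints have slack.

C3 and C5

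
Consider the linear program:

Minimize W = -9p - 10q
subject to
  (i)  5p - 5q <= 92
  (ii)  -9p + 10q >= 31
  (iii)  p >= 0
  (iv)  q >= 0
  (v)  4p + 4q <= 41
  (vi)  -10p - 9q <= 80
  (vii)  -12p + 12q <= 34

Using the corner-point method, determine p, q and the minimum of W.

p = 89/24, q = 157/24, minimum W = -2371/24

Corner points and W = -9p - 10q:
  (143/38, 493/76) → W = -1876/19
  (8/3, 11/2) → W = -79
  (89/24, 157/24) → W = -2371/24

At the optimal vertex, 4p + 4q = 41 and -12p + 12q = 34.
Solving simultaneously gives p = 89/24, q = 157/24.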